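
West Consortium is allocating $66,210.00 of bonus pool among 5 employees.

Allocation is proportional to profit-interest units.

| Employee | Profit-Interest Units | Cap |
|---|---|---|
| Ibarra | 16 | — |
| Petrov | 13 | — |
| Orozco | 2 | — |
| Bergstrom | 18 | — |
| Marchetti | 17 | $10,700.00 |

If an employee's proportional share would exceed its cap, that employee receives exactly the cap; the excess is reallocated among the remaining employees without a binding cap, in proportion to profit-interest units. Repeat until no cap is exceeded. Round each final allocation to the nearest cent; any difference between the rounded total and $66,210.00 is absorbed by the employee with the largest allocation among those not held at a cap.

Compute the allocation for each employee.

Profit-interest units total: 66.
Proportional shares (ignoring caps): Ibarra 16,050.9091; Petrov 13,041.3636; Orozco 2,006.3636; Bergstrom 18,057.2727; Marchetti 17,054.0909.
Cap binds for Marchetti ($10,700.00); residual $55,510.00 reallocated over remaining profit-interest units 49.
Shares after redistribution: Ibarra 18,125.7143 → $18,125.71; Petrov 14,727.1429 → $14,727.14; Orozco 2,265.7143 → $2,265.71; Bergstrom 20,391.4286 → $20,391.43.
Rounding difference +$0.01 applied to Bergstrom → $20,391.44.

Ibarra: $18,125.71 | Petrov: $14,727.14 | Orozco: $2,265.71 | Bergstrom: $20,391.44 | Marchetti: $10,700.00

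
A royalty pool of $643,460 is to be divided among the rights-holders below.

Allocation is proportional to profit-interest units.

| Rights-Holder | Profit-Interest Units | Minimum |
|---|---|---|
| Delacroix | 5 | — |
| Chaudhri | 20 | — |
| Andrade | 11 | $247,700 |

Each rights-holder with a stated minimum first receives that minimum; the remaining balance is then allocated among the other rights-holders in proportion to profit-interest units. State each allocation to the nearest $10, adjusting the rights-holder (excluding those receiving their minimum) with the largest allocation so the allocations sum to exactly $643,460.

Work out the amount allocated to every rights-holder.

Delacroix: $79,150 | Chaudhri: $316,610 | Andrade: $247,700

Guaranteed amounts: Andrade $247,700. Residual $395,760.
Residual split over remaining profit-interest units 25: Delacroix 79,152.00 → $79,150; Chaudhri 316,608.00 → $316,610.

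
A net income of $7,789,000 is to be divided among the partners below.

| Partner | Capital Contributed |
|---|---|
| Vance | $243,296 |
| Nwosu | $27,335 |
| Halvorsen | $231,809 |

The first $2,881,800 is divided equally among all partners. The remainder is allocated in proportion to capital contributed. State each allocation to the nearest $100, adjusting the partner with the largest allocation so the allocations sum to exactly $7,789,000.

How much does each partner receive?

Equal tier: $2,881,800 ÷ 3 = $960,600 apiece.
Remainder $4,907,200 by capital contributed (total 502,440): Vance 2,376,208.37 → $2,376,200; Nwosu 266,973.79 → $267,000; Halvorsen 2,264,017.84 → $2,264,000.
Totals: Vance $960,600 + $2,376,200 = $3,336,800; Nwosu $960,600 + $267,000 = $1,227,600; Halvorsen $960,600 + $2,264,000 = $3,224,600.

Vance: $3,336,800 | Nwosu: $1,227,600 | Halvorsen: $3,224,600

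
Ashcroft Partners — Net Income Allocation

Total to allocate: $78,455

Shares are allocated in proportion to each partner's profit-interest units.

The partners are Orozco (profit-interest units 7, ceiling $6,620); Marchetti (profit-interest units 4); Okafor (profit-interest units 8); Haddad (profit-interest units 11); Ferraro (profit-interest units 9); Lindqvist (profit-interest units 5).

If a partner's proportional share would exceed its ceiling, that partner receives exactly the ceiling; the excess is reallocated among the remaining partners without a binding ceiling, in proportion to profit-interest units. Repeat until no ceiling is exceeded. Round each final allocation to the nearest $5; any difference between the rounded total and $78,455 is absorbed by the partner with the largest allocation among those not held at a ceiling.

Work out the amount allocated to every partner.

Sum of profit-interest units: 44.
Unconstrained shares: Orozco 12,481.48; Marchetti 7,132.27; Okafor 14,264.55; Haddad 19,613.75; Ferraro 16,047.61; Lindqvist 8,915.34.
Capped: Orozco ($6,620); remaining pool $71,835 reallocated over remaining profit-interest units 37.
Redistributed shares: Marchetti 7,765.95 → $7,765; Okafor 15,531.89 → $15,530; Haddad 21,356.35 → $21,355; Ferraro 17,473.38 → $17,475; Lindqvist 9,707.43 → $9,705.
Rounding difference +$5 applied to Haddad → $21,360.

Orozco: $6,620 | Marchetti: $7,765 | Okafor: $15,530 | Haddad: $21,360 | Ferraro: $17,475 | Lindqvist: $9,705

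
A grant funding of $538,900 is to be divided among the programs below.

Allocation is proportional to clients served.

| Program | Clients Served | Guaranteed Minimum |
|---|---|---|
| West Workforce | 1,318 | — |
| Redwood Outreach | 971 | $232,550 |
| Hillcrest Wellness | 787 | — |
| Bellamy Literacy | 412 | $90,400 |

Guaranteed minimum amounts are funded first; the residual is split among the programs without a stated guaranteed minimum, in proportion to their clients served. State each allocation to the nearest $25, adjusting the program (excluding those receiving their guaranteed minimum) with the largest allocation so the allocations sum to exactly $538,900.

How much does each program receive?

West Workforce: $135,200; Redwood Outreach: $232,550; Hillcrest Wellness: $80,750; Bellamy Literacy: $90,400

Guaranteed amounts: Redwood Outreach $232,550; Bellamy Literacy $90,400. Residual $215,950.
Residual split over remaining clients served 2,105: West Workforce 135,212.40 → $135,200; Hillcrest Wellness 80,737.60 → $80,750.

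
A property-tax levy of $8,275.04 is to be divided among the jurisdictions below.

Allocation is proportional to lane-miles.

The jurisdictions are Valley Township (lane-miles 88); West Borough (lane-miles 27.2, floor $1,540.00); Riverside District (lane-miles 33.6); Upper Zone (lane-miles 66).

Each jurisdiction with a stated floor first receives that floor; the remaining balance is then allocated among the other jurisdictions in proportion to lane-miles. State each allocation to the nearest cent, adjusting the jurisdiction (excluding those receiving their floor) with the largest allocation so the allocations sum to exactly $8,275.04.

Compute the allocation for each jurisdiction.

Valley Township: $3,159.29 | West Borough: $1,540.00 | Riverside District: $1,206.28 | Upper Zone: $2,369.47

Guaranteed amounts: West Borough $1,540.00. Remaining pool $6,735.04.
Remaining pool split over remaining lane-miles 187.6: Valley Township 3,159.2938 → $3,159.29; Riverside District 1,206.2758 → $1,206.28; Upper Zone 2,369.4704 → $2,369.47.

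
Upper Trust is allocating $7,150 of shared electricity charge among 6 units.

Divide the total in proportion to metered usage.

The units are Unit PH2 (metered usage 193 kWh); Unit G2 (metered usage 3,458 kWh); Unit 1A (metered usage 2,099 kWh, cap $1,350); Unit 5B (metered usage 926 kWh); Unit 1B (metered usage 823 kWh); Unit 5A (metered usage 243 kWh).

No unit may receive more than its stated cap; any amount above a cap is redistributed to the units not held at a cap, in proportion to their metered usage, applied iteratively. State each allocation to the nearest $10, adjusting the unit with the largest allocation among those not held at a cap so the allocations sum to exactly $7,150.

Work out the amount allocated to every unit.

Sum of metered usage: 7,742.
Pro-rata shares before constraints: Unit PH2 178.24; Unit G2 3,193.58; Unit 1A 1,938.50; Unit 5B 855.19; Unit 1B 760.07; Unit 5A 224.42.
Capped: Unit 1A ($1,350); remaining pool $5,800 reallocated over remaining metered usage 5,643.
Shares after redistribution: Unit PH2 198.37 → $200; Unit G2 3,554.21 → $3,550; Unit 5B 951.76 → $950; Unit 1B 845.90 → $850; Unit 5A 249.76 → $250.

Unit PH2: $200 · Unit G2: $3,550 · Unit 1A: $1,350 · Unit 5B: $950 · Unit 1B: $850 · Unit 5A: $250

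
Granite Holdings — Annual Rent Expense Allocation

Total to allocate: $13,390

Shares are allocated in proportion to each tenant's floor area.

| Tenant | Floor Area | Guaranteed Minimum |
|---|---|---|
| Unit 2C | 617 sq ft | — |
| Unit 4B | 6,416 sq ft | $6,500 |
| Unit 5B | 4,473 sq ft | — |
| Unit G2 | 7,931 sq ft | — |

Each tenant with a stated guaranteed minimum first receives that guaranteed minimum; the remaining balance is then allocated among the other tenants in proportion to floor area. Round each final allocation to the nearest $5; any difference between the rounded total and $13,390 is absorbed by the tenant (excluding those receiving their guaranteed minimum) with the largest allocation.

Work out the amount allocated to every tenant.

Unit 2C: $325 · Unit 4B: $6,500 · Unit 5B: $2,365 · Unit G2: $4,200

Minimums first: Unit 4B $6,500. Residual $6,890.
Residual split over remaining floor area 13,021: Unit 2C 326.48 → $325; Unit 5B 2,366.87 → $2,365; Unit G2 4,196.65 → $4,195.
Rounding difference +$5 applied to Unit G2 → $4,200.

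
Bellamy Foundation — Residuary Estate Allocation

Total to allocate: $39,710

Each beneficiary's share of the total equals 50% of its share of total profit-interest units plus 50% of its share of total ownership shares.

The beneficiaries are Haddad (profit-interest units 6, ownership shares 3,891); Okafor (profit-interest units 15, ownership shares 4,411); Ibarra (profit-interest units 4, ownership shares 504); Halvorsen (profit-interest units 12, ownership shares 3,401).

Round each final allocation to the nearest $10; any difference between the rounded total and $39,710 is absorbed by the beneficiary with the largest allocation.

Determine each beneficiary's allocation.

Haddad: $9,550; Okafor: $15,220; Ibarra: $2,970; Halvorsen: $11,970

Profit-interest units total 37; ownership shares total 12,207.
Blended shares (50% profit-interest units + 50% ownership shares): Haddad 0.2405; Okafor 0.3834; Ibarra 0.0747; Halvorsen 0.3015.
Unrounded shares: Haddad 9,548.54; Okafor 15,223.93; Ibarra 2,966.26; Halvorsen 11,971.27.
At nearest $10: Haddad $9,550; Okafor $15,220; Ibarra $2,970; Halvorsen $11,970. Sum = $39,710.
Rounded total matches; no reconciliation needed.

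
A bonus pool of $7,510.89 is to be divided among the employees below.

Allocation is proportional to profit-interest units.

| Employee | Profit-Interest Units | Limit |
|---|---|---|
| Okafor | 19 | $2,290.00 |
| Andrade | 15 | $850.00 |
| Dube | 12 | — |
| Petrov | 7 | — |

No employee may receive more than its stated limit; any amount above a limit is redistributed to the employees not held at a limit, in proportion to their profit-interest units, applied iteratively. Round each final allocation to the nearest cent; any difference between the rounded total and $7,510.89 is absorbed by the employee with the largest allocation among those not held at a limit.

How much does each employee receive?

Total profit-interest units = 53.
Unconstrained shares: Okafor 2,692.5832; Andrade 2,125.7236; Dube 1,700.5789; Petrov 992.0043.
Capped: Okafor ($2,290.00), Andrade ($850.00); remaining pool $4,370.89 reallocated over remaining profit-interest units 19.
Redistributed shares: Dube 2,760.5621 → $2,760.56; Petrov 1,610.3279 → $1,610.33.

Okafor: $2,290.00 · Andrade: $850.00 · Dube: $2,760.56 · Petrov: $1,610.33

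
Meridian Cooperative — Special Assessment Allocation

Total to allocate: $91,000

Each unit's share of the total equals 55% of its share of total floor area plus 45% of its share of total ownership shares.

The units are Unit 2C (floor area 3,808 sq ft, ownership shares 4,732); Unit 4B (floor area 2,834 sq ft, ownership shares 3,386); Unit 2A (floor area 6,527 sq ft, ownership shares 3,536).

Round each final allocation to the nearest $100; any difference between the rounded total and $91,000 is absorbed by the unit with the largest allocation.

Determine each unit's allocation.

Unit 2C: $31,100; Unit 4B: $22,700; Unit 2A: $37,200

Floor area total 13,169; ownership shares total 11,654.
Combined weights (55% floor area + 45% ownership shares): Unit 2C 0.3418; Unit 4B 0.2491; Unit 2A 0.4091.
Raw shares: Unit 2C 31,100.03; Unit 4B 22,668.66; Unit 2A 37,231.32.
At nearest $100: Unit 2C $31,100; Unit 4B $22,700; Unit 2A $37,200. Sum = $91,000.
No rounding difference to absorb.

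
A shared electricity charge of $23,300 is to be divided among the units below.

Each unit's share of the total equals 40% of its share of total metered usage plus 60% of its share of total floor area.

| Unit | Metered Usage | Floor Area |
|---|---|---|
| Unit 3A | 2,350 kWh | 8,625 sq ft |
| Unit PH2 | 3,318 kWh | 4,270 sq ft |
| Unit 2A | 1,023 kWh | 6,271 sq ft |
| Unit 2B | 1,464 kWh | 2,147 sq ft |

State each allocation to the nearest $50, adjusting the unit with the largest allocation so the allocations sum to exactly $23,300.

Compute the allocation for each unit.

Unit 3A: $8,300; Unit PH2: $6,600; Unit 2A: $5,300; Unit 2B: $3,100

Totals — metered usage 8,155, floor area 21,313.
Composite weights (40% metered usage + 60% floor area): Unit 3A 0.3581; Unit PH2 0.2830; Unit 2A 0.2267; Unit 2B 0.1323.
Raw shares: Unit 3A 8,343.18; Unit PH2 6,592.85; Unit 2A 5,282.53; Unit 2B 3,081.44.
Rounded to nearest $50: Unit 3A $8,350; Unit PH2 $6,600; Unit 2A $5,300; Unit 2B $3,100. Sum = $23,350.
Difference $23,300 − $23,350 = −$50 applied to largest allocation (Unit 3A): Unit 3A becomes $8,300.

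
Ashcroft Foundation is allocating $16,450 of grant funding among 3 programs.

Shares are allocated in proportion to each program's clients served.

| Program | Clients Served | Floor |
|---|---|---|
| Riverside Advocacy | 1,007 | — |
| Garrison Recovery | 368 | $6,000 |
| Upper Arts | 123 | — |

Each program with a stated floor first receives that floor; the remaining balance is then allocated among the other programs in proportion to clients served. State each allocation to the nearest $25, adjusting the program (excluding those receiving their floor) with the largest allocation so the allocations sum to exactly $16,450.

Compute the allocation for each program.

Fund the minimums — Garrison Recovery $6,000. Remaining pool $10,450.
Remaining pool split over remaining clients served 1,130: Riverside Advocacy 9,312.52 → $9,325; Upper Arts 1,137.48 → $1,125.

Riverside Advocacy: $9,325; Garrison Recovery: $6,000; Upper Arts: $1,125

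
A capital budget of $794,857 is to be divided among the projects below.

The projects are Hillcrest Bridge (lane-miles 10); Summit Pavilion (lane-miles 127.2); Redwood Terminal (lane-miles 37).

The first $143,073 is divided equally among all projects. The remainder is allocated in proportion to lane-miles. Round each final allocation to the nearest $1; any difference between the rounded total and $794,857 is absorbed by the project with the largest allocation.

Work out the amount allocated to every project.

Equal tier: $143,073 ÷ 3 = $47,691 apiece.
Remainder $651,784 by lane-miles (total 174.2): Hillcrest Bridge 37,415.84 → $37,416; Summit Pavilion 475,929.53 → $475,930; Redwood Terminal 138,438.62 → $138,439.
Rounding difference −$1 on remainder applied to Summit Pavilion.
Totals: Hillcrest Bridge $47,691 + $37,416 = $85,107; Summit Pavilion $47,691 + $475,929 = $523,620; Redwood Terminal $47,691 + $138,439 = $186,130.

Hillcrest Bridge: $85,107; Summit Pavilion: $523,620; Redwood Terminal: $186,130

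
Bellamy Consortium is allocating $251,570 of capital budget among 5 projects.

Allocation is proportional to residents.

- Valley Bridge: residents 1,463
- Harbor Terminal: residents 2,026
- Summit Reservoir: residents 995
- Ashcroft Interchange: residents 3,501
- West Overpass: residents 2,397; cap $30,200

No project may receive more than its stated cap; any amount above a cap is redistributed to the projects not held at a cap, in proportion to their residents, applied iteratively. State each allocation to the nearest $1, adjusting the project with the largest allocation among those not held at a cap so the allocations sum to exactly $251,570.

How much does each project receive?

Valley Bridge: $40,559 | Harbor Terminal: $56,167 | Summit Reservoir: $27,585 | Ashcroft Interchange: $97,059 | West Overpass: $30,200

Combined residents = 10,382.
Unconstrained shares: Valley Bridge 35,450.48; Harbor Terminal 49,092.74; Summit Reservoir 24,110.21; Ashcroft Interchange 84,834.00; West Overpass 58,082.57.
Held at cap: West Overpass ($30,200); residual $221,370 reallocated over remaining residents 7,985.
Redistributed shares: Valley Bridge 40,559.09 → $40,559; Harbor Terminal 56,167.27 → $56,167; Summit Reservoir 27,584.61 → $27,585; Ashcroft Interchange 97,059.03 → $97,059.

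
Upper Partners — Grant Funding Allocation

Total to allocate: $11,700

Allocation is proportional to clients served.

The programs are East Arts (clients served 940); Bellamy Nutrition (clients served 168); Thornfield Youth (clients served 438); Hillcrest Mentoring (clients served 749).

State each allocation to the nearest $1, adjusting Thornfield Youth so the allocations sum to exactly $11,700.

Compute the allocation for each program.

Clients served total: 2,295.
Unrounded shares: East Arts 940/2,295 × $11,700 = 4,792.16; Bellamy Nutrition 168/2,295 × $11,700 = 856.47; Thornfield Youth 438/2,295 × $11,700 = 2,232.94; Hillcrest Mentoring 749/2,295 × $11,700 = 3,818.43.
At nearest $1: East Arts $4,792; Bellamy Nutrition $856; Thornfield Youth $2,233; Hillcrest Mentoring $3,818. Sum = $11,699.
Difference $11,700 − $11,699 = +$1 applied to Thornfield Youth: Thornfield Youth becomes $2,234.

East Arts: $4,792; Bellamy Nutrition: $856; Thornfield Youth: $2,234; Hillcrest Mentoring: $3,818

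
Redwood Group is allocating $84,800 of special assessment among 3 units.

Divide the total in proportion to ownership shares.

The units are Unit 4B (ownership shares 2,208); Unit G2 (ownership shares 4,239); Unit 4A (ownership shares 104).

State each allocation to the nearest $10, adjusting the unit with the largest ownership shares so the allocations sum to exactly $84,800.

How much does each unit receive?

Sum of ownership shares: 2,208 + 4,239 + 104 = 6,551.
Proportional shares: Unit 4B 28,581.65; Unit G2 54,872.11; Unit 4A 1,346.24.
At nearest $10: Unit 4B $28,580; Unit G2 $54,870; Unit 4A $1,350. Sum = $84,800.
Rounded total matches; no reconciliation needed.

Unit 4B: $28,580 | Unit G2: $54,870 | Unit 4A: $1,350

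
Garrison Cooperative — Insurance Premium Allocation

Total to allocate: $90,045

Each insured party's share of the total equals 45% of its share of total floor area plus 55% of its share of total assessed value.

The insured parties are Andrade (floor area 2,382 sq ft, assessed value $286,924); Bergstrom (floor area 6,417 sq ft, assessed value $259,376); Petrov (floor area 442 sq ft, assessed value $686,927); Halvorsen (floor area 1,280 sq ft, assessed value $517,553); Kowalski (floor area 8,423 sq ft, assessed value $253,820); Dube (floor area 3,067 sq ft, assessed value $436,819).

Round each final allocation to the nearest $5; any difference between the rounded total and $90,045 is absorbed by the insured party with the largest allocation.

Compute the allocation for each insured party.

Andrade: $10,205 · Bergstrom: $17,075 · Petrov: $14,750 · Halvorsen: $12,855 · Kowalski: $20,655 · Dube: $14,505

Floor area total 22,011; assessed value total 2,441,419.
Combined weights (45% floor area + 55% assessed value): Andrade 0.1133; Bergstrom 0.1896; Petrov 0.1638; Halvorsen 0.1428; Kowalski 0.2294; Dube 0.1611.
Unrounded shares: Andrade 10,205.37; Bergstrom 17,074.62; Petrov 14,748.16; Halvorsen 12,855.05; Kowalski 20,654.77; Dube 14,507.04.
Rounded to nearest $5: Andrade $10,205; Bergstrom $17,075; Petrov $14,750; Halvorsen $12,855; Kowalski $20,655; Dube $14,505. Sum = $90,045.
Sum already equals the total — no adjustment.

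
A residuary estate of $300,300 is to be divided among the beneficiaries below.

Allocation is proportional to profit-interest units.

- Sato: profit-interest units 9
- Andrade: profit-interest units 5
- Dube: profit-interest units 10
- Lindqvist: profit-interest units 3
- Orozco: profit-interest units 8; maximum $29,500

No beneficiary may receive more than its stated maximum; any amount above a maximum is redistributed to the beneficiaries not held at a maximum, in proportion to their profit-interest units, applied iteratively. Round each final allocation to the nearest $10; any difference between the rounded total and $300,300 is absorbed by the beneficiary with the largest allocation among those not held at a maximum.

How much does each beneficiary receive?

Profit-interest units total: 35.
Unconstrained shares: Sato 77,220.00; Andrade 42,900.00; Dube 85,800.00; Lindqvist 25,740.00; Orozco 68,640.00.
Held at cap: Orozco ($29,500); residual $270,800 reallocated over remaining profit-interest units 27.
Remaining shares: Sato 90,266.67 → $90,270; Andrade 50,148.15 → $50,150; Dube 100,296.30 → $100,300; Lindqvist 30,088.89 → $30,090.
Rounding difference −$10 applied to Dube → $100,290.

Sato: $90,270 · Andrade: $50,150 · Dube: $100,290 · Lindqvist: $30,090 · Orozco: $29,500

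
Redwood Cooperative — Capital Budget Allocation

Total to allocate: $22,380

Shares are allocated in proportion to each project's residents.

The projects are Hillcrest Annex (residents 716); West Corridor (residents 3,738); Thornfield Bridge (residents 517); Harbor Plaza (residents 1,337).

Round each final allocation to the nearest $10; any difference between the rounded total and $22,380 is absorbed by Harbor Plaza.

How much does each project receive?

Hillcrest Annex: $2,540 · West Corridor: $13,260 · Thornfield Bridge: $1,830 · Harbor Plaza: $4,750

Total residents = 6,308.
Unrounded shares: Hillcrest Annex 716/6,308 × $22,380 = 2,540.28; West Corridor 3,738/6,308 × $22,380 = 13,261.96; Thornfield Bridge 517/6,308 × $22,380 = 1,834.25; Harbor Plaza 1,337/6,308 × $22,380 = 4,743.51.
After rounding ($10): Hillcrest Annex $2,540; West Corridor $13,260; Thornfield Bridge $1,830; Harbor Plaza $4,740. Sum = $22,370.
Difference $22,380 − $22,370 = +$10 applied to Harbor Plaza: Harbor Plaza becomes $4,750.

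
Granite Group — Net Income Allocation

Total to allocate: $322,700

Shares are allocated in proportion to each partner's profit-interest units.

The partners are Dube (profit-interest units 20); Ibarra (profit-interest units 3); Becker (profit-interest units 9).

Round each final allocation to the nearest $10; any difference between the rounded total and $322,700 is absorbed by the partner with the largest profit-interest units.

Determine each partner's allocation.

Combined profit-interest units = 20 + 3 + 9 = 32.
Proportional shares: Dube 201,687.50; Ibarra 30,253.12; Becker 90,759.38.
At nearest $10: Dube $201,690; Ibarra $30,250; Becker $90,760. Sum = $322,700.
No rounding difference to absorb.

Dube: $201,690 | Ibarra: $30,250 | Becker: $90,760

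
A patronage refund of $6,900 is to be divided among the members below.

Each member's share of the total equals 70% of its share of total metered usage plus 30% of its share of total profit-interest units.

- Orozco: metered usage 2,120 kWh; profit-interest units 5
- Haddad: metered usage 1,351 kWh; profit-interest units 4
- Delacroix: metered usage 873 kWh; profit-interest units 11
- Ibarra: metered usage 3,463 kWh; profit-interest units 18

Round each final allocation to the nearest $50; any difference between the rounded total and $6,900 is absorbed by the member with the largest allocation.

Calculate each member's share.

Totals — metered usage 7,807, profit-interest units 38.
Composite weights (70% metered usage + 30% profit-interest units): Orozco 0.2296; Haddad 0.1527; Delacroix 0.1651; Ibarra 0.4526.
Raw shares: Orozco 1,583.96; Haddad 1,053.73; Delacroix 1,139.31; Ibarra 3,123.00.
At nearest $50: Orozco $1,600; Haddad $1,050; Delacroix $1,150; Ibarra $3,100. Sum = $6,900.
No rounding difference to absorb.

Orozco: $1,600 · Haddad: $1,050 · Delacroix: $1,150 · Ibarra: $3,100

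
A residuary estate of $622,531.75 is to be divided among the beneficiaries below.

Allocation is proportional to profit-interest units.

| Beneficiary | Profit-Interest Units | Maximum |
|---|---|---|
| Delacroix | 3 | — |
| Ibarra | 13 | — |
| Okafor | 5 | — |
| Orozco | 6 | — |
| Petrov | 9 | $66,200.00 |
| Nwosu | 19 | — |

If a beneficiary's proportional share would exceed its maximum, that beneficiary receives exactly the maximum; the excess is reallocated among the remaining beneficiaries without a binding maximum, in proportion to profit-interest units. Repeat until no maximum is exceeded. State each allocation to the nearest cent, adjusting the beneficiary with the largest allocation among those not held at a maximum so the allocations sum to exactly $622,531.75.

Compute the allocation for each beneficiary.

Profit-interest units total: 55.
Unconstrained shares: Delacroix 33,956.2773; Ibarra 147,143.8682; Okafor 56,593.7955; Orozco 67,912.5545; Petrov 101,868.8318; Nwosu 215,056.4227.
Held at cap: Petrov ($66,200.00); remaining pool $556,331.75 reallocated over remaining profit-interest units 46.
Shares after redistribution: Delacroix 36,282.5054 → $36,282.51; Ibarra 157,224.1902 → $157,224.19; Okafor 60,470.8424 → $60,470.84; Orozco 72,565.0109 → $72,565.01; Nwosu 229,789.2011 → $229,789.20.

Delacroix: $36,282.51 | Ibarra: $157,224.19 | Okafor: $60,470.84 | Orozco: $72,565.01 | Petrov: $66,200.00 | Nwosu: $229,789.20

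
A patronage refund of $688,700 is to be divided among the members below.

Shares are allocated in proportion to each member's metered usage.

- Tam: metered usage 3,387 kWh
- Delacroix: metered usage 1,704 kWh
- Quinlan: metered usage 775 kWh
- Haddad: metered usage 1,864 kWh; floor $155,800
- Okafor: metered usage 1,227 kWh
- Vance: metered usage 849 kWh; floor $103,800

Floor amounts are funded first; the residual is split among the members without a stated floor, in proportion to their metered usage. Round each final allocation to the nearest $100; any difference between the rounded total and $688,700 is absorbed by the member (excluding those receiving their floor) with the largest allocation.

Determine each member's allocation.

Tam: $204,900; Delacroix: $103,100; Quinlan: $46,900; Haddad: $155,800; Okafor: $74,200; Vance: $103,800

Fund the minimums — Haddad $155,800; Vance $103,800. Balance $429,100.
Balance split over remaining metered usage 7,093: Tam 204,900.85 → $204,900; Delacroix 103,085.63 → $103,100; Quinlan 46,884.60 → $46,900; Okafor 74,228.92 → $74,200.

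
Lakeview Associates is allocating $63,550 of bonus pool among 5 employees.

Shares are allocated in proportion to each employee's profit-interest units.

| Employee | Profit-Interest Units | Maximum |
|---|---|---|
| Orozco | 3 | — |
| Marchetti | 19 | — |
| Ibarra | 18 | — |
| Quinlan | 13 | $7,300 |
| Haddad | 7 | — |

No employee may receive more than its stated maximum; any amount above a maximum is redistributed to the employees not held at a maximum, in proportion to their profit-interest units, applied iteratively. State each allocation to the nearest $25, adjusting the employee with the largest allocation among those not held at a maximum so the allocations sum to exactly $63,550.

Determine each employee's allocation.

Sum of profit-interest units: 60.
Proportional shares (ignoring caps): Orozco 3,177.50; Marchetti 20,124.17; Ibarra 19,065.00; Quinlan 13,769.17; Haddad 7,414.17.
Held at cap: Quinlan ($7,300); remaining pool $56,250 reallocated over remaining profit-interest units 47.
Remaining shares: Orozco 3,590.43 → $3,600; Marchetti 22,739.36 → $22,750; Ibarra 21,542.55 → $21,550; Haddad 8,377.66 → $8,375.
Rounding difference −$25 applied to Marchetti → $22,725.

Orozco: $3,600 | Marchetti: $22,725 | Ibarra: $21,550 | Quinlan: $7,300 | Haddad: $8,375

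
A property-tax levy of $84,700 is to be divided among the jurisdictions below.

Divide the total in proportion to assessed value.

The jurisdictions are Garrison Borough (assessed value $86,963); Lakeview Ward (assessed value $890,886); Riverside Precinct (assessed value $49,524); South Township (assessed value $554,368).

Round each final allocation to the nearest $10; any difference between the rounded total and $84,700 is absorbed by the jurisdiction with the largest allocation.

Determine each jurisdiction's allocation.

Combined assessed value = 1,581,741.
Pro-rata amounts: Garrison Borough 86,963/1,581,741 × $84,700 = 4,656.75; Lakeview Ward 890,886/1,581,741 × $84,700 = 47,705.69; Riverside Precinct 49,524/1,581,741 × $84,700 = 2,651.94; South Township 554,368/1,581,741 × $84,700 = 29,685.62.
Rounded to nearest $10: Garrison Borough $4,660; Lakeview Ward $47,710; Riverside Precinct $2,650; South Township $29,690. Sum = $84,710.
Difference $84,700 − $84,710 = −$10 applied to largest allocation (Lakeview Ward): Lakeview Ward becomes $47,700.

Garrison Borough: $4,660; Lakeview Ward: $47,700; Riverside Precinct: $2,650; South Township: $29,690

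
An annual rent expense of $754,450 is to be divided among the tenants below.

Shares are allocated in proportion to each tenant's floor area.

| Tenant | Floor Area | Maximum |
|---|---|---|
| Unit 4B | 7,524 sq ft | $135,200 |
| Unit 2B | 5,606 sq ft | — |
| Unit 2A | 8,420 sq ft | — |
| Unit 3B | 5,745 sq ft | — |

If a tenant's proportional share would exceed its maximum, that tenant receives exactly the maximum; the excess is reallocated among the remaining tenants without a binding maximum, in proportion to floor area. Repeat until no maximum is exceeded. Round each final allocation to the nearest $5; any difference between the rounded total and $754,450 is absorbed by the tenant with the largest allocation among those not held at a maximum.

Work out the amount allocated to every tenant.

Sum of floor area: 27,295.
Proportional shares (ignoring caps): Unit 4B 207,967.83; Unit 2B 154,953.17; Unit 2A 232,733.80; Unit 3B 158,795.21.
Cap binds for Unit 4B ($135,200); residual $619,250 reallocated over remaining floor area 19,771.
Remaining shares: Unit 2B 175,586.24 → $175,585; Unit 2A 263,723.89 → $263,725; Unit 3B 179,939.87 → $179,940.

Unit 4B: $135,200 · Unit 2B: $175,585 · Unit 2A: $263,725 · Unit 3B: $179,940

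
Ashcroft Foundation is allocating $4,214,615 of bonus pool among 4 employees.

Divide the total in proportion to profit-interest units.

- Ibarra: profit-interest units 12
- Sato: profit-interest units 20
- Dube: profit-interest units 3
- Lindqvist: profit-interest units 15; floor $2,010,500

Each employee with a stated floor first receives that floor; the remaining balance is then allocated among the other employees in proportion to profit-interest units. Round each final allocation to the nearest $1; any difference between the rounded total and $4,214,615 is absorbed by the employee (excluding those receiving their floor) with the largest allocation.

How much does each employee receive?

Minimums first: Lindqvist $2,010,500. Balance $2,204,115.
Balance split over remaining profit-interest units 35: Ibarra 755,696.57 → $755,697; Sato 1,259,494.29 → $1,259,494; Dube 188,924.14 → $188,924.

Ibarra: $755,697; Sato: $1,259,494; Dube: $188,924; Lindqvist: $2,010,500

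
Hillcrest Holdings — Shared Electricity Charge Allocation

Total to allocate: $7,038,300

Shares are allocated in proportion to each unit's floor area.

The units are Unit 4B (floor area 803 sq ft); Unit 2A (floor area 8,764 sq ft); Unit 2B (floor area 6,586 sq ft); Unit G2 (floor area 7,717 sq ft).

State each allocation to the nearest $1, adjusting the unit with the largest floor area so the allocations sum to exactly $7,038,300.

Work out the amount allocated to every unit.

Unit 4B: $236,772 · Unit 2A: $2,584,150 · Unit 2B: $1,941,946 · Unit G2: $2,275,432

Combined floor area = 803 + 8,764 + 6,586 + 7,717 = 23,870.
Raw shares: Unit 4B 236,772.30; Unit 2A 2,584,150.03; Unit 2B 1,941,945.70; Unit G2 2,275,431.97.
Rounded to nearest $1: Unit 4B $236,772; Unit 2A $2,584,150; Unit 2B $1,941,946; Unit G2 $2,275,432. Sum = $7,038,300.
Sum already equals the total — no adjustment.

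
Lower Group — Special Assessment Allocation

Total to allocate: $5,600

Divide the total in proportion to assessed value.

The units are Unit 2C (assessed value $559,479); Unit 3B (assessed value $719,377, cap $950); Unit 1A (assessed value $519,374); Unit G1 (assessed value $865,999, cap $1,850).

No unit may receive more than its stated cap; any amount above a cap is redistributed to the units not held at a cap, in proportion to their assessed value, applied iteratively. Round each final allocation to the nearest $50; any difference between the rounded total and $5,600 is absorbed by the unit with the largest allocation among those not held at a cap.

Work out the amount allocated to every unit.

Unit 2C: $1,450 · Unit 3B: $950 · Unit 1A: $1,350 · Unit G1: $1,850

Sum of assessed value: 2,664,229.
Pro-rata shares before constraints: Unit 2C 1,175.98; Unit 3B 1,512.07; Unit 1A 1,091.68; Unit G1 1,820.26.
Capped: Unit 3B ($950); residual $4,650 reallocated over remaining assessed value 1,944,852.
Capped: Unit G1 ($1,850); residual $2,800 reallocated over remaining assessed value 1,078,853.
Redistributed shares: Unit 2C 1,452.04 → $1,450; Unit 1A 1,347.96 → $1,350.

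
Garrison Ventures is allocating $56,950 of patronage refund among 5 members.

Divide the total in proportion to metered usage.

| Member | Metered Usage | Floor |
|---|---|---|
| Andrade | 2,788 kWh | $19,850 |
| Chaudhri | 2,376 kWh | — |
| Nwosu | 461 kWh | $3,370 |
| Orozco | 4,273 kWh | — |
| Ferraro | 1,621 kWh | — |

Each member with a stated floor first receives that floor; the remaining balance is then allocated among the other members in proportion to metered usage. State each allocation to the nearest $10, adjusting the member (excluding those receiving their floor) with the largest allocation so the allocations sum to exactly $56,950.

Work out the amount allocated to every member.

Andrade: $19,850 | Chaudhri: $9,690 | Nwosu: $3,370 | Orozco: $17,430 | Ferraro: $6,610

Guaranteed amounts: Andrade $19,850; Nwosu $3,370. Residual $33,730.
Residual split over remaining metered usage 8,270: Chaudhri 9,690.75 → $9,690; Orozco 17,427.85 → $17,430; Ferraro 6,611.41 → $6,610.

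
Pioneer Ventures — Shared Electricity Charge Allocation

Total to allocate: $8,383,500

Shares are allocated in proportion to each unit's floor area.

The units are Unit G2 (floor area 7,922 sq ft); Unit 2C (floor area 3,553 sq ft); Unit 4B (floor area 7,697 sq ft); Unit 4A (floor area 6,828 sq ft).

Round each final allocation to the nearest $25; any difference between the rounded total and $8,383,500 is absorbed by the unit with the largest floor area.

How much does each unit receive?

Combined floor area = 26,000.
Proportional shares: Unit G2 7,922/26,000 × $8,383,500 = 2,554,387.96; Unit 2C 3,553/26,000 × $8,383,500 = 1,145,637.52; Unit 4B 7,697/26,000 × $8,383,500 = 2,481,838.44; Unit 4A 6,828/26,000 × $8,383,500 = 2,201,636.08.
Rounded to nearest $25: Unit G2 $2,554,400; Unit 2C $1,145,650; Unit 4B $2,481,850; Unit 4A $2,201,625. Sum = $8,383,525.
Difference $8,383,500 − $8,383,525 = −$25 applied to largest floor area (Unit G2): Unit G2 becomes $2,554,375.

Unit G2: $2,554,375 · Unit 2C: $1,145,650 · Unit 4B: $2,481,850 · Unit 4A: $2,201,625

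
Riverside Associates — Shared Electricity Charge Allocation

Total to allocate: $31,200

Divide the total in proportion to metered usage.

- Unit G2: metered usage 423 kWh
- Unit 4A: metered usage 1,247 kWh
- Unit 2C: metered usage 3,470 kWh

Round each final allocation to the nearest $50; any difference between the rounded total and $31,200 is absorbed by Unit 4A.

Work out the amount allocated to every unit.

Unit G2: $2,550 | Unit 4A: $7,600 | Unit 2C: $21,050

Total metered usage = 5,140.
Proportional shares: Unit G2 423/5,140 × $31,200 = 2,567.63; Unit 4A 1,247/5,140 × $31,200 = 7,569.34; Unit 2C 3,470/5,140 × $31,200 = 21,063.04.
Rounded to nearest $50: Unit G2 $2,550; Unit 4A $7,550; Unit 2C $21,050. Sum = $31,150.
Difference $31,200 − $31,150 = +$50 applied to Unit 4A: Unit 4A becomes $7,600.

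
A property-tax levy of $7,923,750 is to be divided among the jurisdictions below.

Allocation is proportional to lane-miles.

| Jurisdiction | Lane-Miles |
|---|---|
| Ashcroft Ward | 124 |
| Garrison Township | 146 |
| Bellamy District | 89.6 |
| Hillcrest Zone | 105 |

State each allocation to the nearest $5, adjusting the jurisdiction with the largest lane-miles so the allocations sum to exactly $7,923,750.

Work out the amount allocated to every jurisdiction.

Ashcroft Ward: $2,114,820 | Garrison Township: $2,490,030 | Bellamy District: $1,528,125 | Hillcrest Zone: $1,790,775

Sum of lane-miles: 124 + 146 + 89.6 + 105 = 464.6.
Proportional shares: Ashcroft Ward 2,114,819.20; Garrison Township 2,490,029.06; Bellamy District 1,528,127.42; Hillcrest Zone 1,790,774.32.
After rounding ($5): Ashcroft Ward $2,114,820; Garrison Township $2,490,030; Bellamy District $1,528,125; Hillcrest Zone $1,790,775. Sum = $7,923,750.
Rounded total matches; no reconciliation needed.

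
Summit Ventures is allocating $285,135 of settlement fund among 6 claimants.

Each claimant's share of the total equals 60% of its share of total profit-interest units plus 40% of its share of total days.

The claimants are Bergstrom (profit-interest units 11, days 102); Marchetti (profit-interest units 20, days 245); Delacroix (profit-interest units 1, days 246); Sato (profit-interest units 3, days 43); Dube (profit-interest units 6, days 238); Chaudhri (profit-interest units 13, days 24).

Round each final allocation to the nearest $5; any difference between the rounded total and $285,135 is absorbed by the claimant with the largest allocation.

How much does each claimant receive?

Bergstrom: $47,805 · Marchetti: $94,485 · Delacroix: $34,410 · Sato: $14,965 · Dube: $49,235 · Chaudhri: $44,235

Profit-interest units total 54; days total 898.
Combined weights (60% profit-interest units + 40% days): Bergstrom 0.1677; Marchetti 0.3314; Delacroix 0.1207; Sato 0.0525; Dube 0.1727; Chaudhri 0.1551.
Unrounded shares: Bergstrom 47,804.74; Marchetti 94,480.52; Delacroix 34,412.36; Sato 14,965.88; Dube 49,237.12; Chaudhri 44,234.38.
After rounding ($5): Bergstrom $47,805; Marchetti $94,480; Delacroix $34,410; Sato $14,965; Dube $49,235; Chaudhri $44,235. Sum = $285,130.
Difference $285,135 − $285,130 = +$5 applied to largest allocation (Marchetti): Marchetti becomes $94,485.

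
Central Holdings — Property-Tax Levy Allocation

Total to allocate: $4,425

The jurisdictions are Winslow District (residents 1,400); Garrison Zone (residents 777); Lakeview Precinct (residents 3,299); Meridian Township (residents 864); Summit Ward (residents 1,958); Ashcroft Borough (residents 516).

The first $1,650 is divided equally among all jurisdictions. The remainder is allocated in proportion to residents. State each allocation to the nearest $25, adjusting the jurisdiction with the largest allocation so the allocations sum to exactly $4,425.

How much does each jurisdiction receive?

$1,650 shared equally gives $275 per jurisdiction.
Remainder $2,775 by residents (total 8,814): Winslow District 440.78 → $450; Garrison Zone 244.63 → $250; Lakeview Precinct 1,038.66 → $1,050; Meridian Township 272.02 → $275; Summit Ward 616.46 → $625; Ashcroft Borough 162.46 → $150.
Rounding difference −$25 on remainder applied to Lakeview Precinct.
Totals: Winslow District $275 + $450 = $725; Garrison Zone $275 + $250 = $525; Lakeview Precinct $275 + $1,025 = $1,300; Meridian Township $275 + $275 = $550; Summit Ward $275 + $625 = $900; Ashcroft Borough $275 + $150 = $425.

Winslow District: $725; Garrison Zone: $525; Lakeview Precinct: $1,300; Meridian Township: $550; Summit Ward: $900; Ashcroft Borough: $425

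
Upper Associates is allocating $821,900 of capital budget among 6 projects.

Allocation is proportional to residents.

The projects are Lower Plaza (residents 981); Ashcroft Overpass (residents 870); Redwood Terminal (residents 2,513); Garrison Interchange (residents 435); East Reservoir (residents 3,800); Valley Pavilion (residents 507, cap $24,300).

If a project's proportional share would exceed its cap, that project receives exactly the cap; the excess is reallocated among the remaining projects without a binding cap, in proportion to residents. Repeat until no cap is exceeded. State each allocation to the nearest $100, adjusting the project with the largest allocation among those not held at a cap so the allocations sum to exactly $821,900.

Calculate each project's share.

Lower Plaza: $91,000 · Ashcroft Overpass: $80,700 · Redwood Terminal: $233,100 · Garrison Interchange: $40,300 · East Reservoir: $352,500 · Valley Pavilion: $24,300

Total residents = 9,106.
Proportional shares (ignoring caps): Lower Plaza 88,544.25; Ashcroft Overpass 78,525.48; Redwood Terminal 226,821.29; Garrison Interchange 39,262.74; East Reservoir 342,984.85; Valley Pavilion 45,761.40.
Cap binds for Valley Pavilion ($24,300); balance $797,600 reallocated over remaining residents 8,599.
Redistributed shares: Lower Plaza 90,992.63 → $91,000; Ashcroft Overpass 80,696.83 → $80,700; Redwood Terminal 233,093.24 → $233,100; Garrison Interchange 40,348.41 → $40,300; East Reservoir 352,468.89 → $352,500.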